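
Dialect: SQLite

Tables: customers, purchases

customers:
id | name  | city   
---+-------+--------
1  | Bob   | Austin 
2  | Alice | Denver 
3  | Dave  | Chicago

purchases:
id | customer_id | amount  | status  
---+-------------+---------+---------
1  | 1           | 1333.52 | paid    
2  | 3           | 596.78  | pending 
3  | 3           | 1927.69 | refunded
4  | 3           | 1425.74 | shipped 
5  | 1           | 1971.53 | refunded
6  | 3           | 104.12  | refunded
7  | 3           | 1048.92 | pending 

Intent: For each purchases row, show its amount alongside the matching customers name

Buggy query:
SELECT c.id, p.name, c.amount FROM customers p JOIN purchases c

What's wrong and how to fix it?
Bug: Missing join condition: each purchases row is matched to all customers rows instead of just its own

Fix: Specify the join condition linking the foreign key to the parent id

Corrected query:
SELECT c.id, p.name, c.amount FROM customers p JOIN purchases c ON c.customer_id = p.id

Result:
id | name | amount 
---+------+--------
1  | Bob  | 1333.52
2  | Dave | 596.78 
3  | Dave | 1927.69
4  | Dave | 1425.74
5  | Bob  | 1971.53
6  | Dave | 104.12 
7  | Dave | 1048.92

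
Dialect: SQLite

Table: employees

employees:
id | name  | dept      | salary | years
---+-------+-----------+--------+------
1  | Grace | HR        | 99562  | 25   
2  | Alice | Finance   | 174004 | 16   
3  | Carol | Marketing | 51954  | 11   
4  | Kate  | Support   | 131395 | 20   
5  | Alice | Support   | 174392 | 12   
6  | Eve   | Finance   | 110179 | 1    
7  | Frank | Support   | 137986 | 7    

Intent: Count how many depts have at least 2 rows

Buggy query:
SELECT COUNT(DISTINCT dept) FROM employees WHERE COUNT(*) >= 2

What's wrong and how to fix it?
Bug: WHERE filters individual rows, not groups, so a group-level COUNT is invalid there

Fix: Use a subquery that GROUPs and filters with HAVING, then count its rows

Corrected query:
SELECT COUNT(*) FROM (SELECT dept FROM employees GROUP BY dept HAVING COUNT(*) >= 2)

Result:
COUNT(*)
--------
2       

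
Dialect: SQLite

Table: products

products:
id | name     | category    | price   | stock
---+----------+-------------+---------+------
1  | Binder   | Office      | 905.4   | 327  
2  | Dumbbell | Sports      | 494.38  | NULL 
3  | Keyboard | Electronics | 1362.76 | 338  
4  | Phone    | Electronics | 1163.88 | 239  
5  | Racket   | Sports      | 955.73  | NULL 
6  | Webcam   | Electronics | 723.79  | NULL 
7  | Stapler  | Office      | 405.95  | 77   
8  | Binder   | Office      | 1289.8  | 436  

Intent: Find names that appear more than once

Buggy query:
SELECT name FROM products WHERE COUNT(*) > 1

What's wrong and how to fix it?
Bug: COUNT(*) is an aggregate and cannot be used in WHERE

Fix: Group first, then use HAVING for the count condition

Corrected query:
SELECT name FROM products GROUP BY name HAVING COUNT(*) > 1

Result:
name  
------
Binder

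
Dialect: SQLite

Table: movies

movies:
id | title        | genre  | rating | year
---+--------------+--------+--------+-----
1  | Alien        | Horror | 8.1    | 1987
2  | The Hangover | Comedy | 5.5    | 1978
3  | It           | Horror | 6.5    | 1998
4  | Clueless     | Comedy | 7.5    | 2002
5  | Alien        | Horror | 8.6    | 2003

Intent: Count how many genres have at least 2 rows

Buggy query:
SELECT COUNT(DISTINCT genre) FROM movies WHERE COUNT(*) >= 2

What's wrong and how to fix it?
Bug: WHERE filters individual rows, not groups, so a group-level COUNT is invalid there

Fix: Group first with HAVING COUNT(*) >= 2, then COUNT the resulting groups

Corrected query:
SELECT COUNT(*) FROM (SELECT genre FROM movies GROUP BY genre HAVING COUNT(*) >= 2)

Result:
COUNT(*)
--------
2       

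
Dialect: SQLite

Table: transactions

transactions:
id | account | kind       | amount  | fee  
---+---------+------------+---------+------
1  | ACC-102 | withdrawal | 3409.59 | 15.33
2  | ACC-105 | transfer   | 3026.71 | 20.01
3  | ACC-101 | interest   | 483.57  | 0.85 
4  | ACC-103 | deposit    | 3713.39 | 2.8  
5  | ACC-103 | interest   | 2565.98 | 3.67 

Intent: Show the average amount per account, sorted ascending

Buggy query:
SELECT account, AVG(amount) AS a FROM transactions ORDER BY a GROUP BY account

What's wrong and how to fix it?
Bug: ORDER BY appears before GROUP BY; SQL clause order requires GROUP BY first

Fix: Move ORDER BY to the end, after GROUP BY

Corrected query:
SELECT account, AVG(amount) AS a FROM transactions GROUP BY account ORDER BY a

Result:
account | a       
--------+---------
ACC-101 | 483.57  
ACC-105 | 3026.71 
ACC-103 | 3139.685
ACC-102 | 3409.59 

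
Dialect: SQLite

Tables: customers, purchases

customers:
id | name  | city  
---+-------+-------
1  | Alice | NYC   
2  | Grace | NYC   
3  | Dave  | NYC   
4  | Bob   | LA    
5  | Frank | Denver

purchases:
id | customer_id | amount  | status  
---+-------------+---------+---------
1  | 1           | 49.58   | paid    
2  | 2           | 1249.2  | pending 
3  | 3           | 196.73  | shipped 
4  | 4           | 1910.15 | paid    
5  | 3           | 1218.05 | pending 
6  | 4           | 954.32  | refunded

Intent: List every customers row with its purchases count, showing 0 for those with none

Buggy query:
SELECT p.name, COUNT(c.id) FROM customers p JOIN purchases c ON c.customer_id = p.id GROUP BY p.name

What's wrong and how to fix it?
Bug: INNER JOIN drops customers rows that have no matching purchases rows

Fix: Switch to LEFT JOIN to retain unmatched parent rows

Corrected query:
SELECT p.name, COUNT(c.id) FROM customers p LEFT JOIN purchases c ON c.customer_id = p.id GROUP BY p.name

Result:
name  | COUNT(c.id)
------+------------
Alice | 1          
Bob   | 2          
Dave  | 2          
Frank | 0          
Grace | 1          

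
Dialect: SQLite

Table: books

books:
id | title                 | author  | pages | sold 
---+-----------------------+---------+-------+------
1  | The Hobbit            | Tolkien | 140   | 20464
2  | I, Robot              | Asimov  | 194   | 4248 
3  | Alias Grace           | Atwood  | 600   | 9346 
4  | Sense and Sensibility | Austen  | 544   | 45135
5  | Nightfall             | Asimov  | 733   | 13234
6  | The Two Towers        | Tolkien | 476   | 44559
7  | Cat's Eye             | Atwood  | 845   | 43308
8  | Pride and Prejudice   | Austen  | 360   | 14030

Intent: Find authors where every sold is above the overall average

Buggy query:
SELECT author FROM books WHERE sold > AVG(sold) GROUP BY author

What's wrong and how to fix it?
Bug: WHERE evaluates per row before aggregation, so AVG() is unavailable

Fix: Use a subquery for AVG and a HAVING MIN(...) filter so the condition holds for every row in the group

Corrected query:
SELECT author FROM books GROUP BY author HAVING MIN(sold) > (SELECT AVG(sold) FROM books)

Result:
(no rows)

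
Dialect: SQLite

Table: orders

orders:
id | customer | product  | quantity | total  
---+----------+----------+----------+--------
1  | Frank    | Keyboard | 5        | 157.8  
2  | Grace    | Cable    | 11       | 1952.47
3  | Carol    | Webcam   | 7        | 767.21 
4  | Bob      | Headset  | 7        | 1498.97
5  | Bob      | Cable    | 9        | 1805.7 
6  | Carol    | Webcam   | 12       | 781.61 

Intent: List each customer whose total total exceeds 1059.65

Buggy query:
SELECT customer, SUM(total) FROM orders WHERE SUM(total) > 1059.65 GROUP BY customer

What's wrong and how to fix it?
Bug: WHERE runs before GROUP BY, so aggregates aren't available there

Fix: Move the aggregate condition to a HAVING clause

Corrected query:
SELECT customer, SUM(total) FROM orders GROUP BY customer HAVING SUM(total) > 1059.65

Result:
customer | SUM(total)
---------+-----------
Bob      | 3304.67   
Carol    | 1548.82   
Grace    | 1952.47   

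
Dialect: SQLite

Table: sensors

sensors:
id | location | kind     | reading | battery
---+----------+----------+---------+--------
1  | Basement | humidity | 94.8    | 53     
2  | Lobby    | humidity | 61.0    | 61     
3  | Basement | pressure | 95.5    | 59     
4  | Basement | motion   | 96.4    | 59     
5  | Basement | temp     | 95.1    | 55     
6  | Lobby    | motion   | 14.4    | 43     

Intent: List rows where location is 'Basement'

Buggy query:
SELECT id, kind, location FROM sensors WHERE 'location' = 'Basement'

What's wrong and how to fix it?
Bug: 'location' in single quotes is a string literal, not the column; the comparison is literal-vs-literal and never true

Fix: Remove the quotes around the column name (or use double quotes for an identifier)

Corrected query:
SELECT id, kind, location FROM sensors WHERE location = 'Basement'

Result:
id | kind     | location
---+----------+---------
1  | humidity | Basement
3  | pressure | Basement
4  | motion   | Basement
5  | temp     | Basement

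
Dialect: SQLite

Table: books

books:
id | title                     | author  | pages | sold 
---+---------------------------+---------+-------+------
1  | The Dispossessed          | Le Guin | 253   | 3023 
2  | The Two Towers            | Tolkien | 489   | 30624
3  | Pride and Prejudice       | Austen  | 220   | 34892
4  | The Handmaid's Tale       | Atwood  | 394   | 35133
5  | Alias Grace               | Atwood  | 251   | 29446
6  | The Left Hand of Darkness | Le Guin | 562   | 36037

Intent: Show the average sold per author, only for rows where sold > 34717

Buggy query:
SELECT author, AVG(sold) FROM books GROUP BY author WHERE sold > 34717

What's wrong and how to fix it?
Bug: Row-level WHERE must come before GROUP BY in the clause order

Fix: Place WHERE between FROM and GROUP BY

Corrected query:
SELECT author, AVG(sold) FROM books WHERE sold > 34717 GROUP BY author

Result:
author  | AVG(sold)
--------+----------
Atwood  | 35133    
Austen  | 34892    
Le Guin | 36037    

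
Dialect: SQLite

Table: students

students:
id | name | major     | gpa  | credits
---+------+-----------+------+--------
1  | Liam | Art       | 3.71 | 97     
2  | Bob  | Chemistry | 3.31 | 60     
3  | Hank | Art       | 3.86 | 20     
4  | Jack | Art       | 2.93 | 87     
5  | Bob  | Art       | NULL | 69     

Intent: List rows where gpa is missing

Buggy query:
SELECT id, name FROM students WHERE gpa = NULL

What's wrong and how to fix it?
Bug: Comparing to NULL with '=' never matches; NULL = NULL is unknown, not true

Fix: Use IS NULL to test for NULL

Corrected query:
SELECT id, name FROM students WHERE gpa IS NULL

Result:
id | name
---+-----
5  | Bob 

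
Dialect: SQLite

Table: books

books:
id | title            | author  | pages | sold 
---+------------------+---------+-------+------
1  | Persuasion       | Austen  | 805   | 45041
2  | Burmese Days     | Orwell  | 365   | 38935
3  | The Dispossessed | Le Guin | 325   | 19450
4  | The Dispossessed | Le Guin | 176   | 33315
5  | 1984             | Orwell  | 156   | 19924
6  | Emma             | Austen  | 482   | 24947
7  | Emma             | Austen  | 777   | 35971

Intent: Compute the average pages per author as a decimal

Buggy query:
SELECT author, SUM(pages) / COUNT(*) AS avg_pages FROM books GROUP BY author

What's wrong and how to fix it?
Bug: Both operands are integers, so '/' performs integer division and truncates

Fix: Multiply by 1.0 (or CAST to REAL) to force floating-point division

Corrected query:
SELECT author, SUM(pages) * 1.0 / COUNT(*) AS avg_pages FROM books GROUP BY author

Result:
author  | avg_pages
--------+----------
Austen  | 688      
Le Guin | 250.5    
Orwell  | 260.5    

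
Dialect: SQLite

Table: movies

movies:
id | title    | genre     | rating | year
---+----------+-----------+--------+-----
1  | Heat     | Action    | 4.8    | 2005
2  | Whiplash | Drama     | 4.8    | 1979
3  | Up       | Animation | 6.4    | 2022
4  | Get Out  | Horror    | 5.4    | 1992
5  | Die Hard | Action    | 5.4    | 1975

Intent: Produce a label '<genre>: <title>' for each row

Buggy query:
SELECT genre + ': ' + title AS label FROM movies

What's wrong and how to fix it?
Bug: '+' is numeric addition; on text columns SQLite converts them to 0 instead of concatenating

Fix: Use the || operator for string concatenation

Corrected query:
SELECT genre || ': ' || title AS label FROM movies

Result:
label           
----------------
Action: Heat    
Drama: Whiplash 
Animation: Up   
Horror: Get Out 
Action: Die Hard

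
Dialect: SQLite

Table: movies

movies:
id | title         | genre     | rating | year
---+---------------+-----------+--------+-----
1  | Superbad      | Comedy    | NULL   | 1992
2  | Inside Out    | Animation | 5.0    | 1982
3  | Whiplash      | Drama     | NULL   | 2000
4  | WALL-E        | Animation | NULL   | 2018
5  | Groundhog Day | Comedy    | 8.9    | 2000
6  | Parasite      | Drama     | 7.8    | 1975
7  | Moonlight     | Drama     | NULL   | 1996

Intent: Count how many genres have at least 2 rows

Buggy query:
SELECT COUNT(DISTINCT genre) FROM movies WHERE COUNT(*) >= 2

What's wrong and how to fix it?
Bug: COUNT(*) cannot appear in WHERE; the per-group count doesn't exist yet

Fix: Group first with HAVING COUNT(*) >= 2, then COUNT the resulting groups

Corrected query:
SELECT COUNT(*) FROM (SELECT genre FROM movies GROUP BY genre HAVING COUNT(*) >= 2)

Result:
COUNT(*)
--------
3       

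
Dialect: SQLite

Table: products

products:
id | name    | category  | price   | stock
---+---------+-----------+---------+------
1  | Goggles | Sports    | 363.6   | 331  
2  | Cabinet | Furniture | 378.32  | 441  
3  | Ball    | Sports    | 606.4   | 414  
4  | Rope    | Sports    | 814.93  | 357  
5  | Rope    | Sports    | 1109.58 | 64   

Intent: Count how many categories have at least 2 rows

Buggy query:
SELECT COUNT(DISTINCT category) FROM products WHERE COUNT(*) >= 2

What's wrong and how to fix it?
Bug: COUNT(*) cannot appear in WHERE; the per-group count doesn't exist yet

Fix: Group first with HAVING COUNT(*) >= 2, then COUNT the resulting groups

Corrected query:
SELECT COUNT(*) FROM (SELECT category FROM products GROUP BY category HAVING COUNT(*) >= 2)

Result:
COUNT(*)
--------
1       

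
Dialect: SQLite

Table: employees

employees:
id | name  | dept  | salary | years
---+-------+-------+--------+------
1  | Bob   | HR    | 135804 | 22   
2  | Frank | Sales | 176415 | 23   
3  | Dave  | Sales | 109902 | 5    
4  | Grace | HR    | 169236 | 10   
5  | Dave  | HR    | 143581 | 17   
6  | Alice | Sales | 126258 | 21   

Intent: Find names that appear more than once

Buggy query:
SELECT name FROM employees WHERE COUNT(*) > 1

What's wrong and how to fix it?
Bug: WHERE can't reference COUNT(*); aggregates are computed after WHERE

Fix: GROUP BY name, then filter groups with HAVING COUNT(*) > 1

Corrected query:
SELECT name FROM employees GROUP BY name HAVING COUNT(*) > 1

Result:
name
----
Dave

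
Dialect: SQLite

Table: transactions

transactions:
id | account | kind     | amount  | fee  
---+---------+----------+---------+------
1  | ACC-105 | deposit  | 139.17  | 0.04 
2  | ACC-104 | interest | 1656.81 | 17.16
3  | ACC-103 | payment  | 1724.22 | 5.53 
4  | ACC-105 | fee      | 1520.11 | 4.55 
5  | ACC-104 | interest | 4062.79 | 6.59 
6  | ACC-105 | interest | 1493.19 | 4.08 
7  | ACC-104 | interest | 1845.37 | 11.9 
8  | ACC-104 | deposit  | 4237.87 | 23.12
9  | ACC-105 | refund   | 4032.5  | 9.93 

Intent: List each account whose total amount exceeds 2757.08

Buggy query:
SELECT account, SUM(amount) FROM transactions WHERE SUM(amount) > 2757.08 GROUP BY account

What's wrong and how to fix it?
Bug: WHERE runs before GROUP BY, so aggregates aren't available there

Fix: Use HAVING (which filters groups after aggregation) instead of WHERE

Corrected query:
SELECT account, SUM(amount) FROM transactions GROUP BY account HAVING SUM(amount) > 2757.08

Result:
account | SUM(amount)
--------+------------
ACC-104 | 11802.84   
ACC-105 | 7184.97    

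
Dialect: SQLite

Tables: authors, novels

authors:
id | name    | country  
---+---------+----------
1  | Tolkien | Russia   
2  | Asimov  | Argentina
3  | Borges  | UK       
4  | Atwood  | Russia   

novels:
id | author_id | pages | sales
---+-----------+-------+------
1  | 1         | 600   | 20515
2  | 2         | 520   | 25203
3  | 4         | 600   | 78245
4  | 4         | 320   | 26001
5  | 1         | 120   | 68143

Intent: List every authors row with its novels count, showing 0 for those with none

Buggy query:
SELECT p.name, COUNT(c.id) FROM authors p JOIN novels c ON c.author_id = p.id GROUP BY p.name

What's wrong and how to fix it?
Bug: An inner join excludes parents with zero children

Fix: Use LEFT JOIN so parents without children still appear (COUNT(c.id) gives 0)

Corrected query:
SELECT p.name, COUNT(c.id) FROM authors p LEFT JOIN novels c ON c.author_id = p.id GROUP BY p.name

Result:
name    | COUNT(c.id)
--------+------------
Asimov  | 1          
Atwood  | 2          
Borges  | 0          
Tolkien | 2          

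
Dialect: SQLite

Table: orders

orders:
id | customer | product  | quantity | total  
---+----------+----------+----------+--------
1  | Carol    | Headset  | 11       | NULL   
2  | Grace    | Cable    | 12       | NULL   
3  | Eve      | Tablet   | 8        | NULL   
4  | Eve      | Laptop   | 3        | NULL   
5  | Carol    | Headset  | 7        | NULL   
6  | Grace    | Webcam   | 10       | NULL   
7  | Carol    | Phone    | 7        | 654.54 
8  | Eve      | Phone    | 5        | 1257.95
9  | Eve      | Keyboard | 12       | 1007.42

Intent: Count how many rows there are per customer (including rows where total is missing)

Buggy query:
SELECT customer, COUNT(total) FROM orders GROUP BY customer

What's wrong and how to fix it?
Bug: COUNT(total) skips NULLs, so groups with missing total are undercounted

Fix: Use COUNT(*) to count all rows regardless of NULL

Corrected query:
SELECT customer, COUNT(*) FROM orders GROUP BY customer

Result:
customer | COUNT(*)
---------+---------
Carol    | 3       
Eve      | 4       
Grace    | 2       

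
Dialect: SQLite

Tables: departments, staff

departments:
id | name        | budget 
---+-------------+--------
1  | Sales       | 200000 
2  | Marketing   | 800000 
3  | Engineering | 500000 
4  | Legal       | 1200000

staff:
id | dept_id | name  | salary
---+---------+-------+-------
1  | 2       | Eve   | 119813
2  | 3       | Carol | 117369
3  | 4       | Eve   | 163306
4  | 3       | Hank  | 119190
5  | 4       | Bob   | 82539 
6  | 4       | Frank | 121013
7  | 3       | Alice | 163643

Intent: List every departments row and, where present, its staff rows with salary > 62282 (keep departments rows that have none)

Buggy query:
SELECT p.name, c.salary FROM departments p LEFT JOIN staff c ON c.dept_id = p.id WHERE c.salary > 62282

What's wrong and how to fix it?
Bug: Filtering c.salary in WHERE discards the NULL rows produced by LEFT JOIN, turning it into an inner join

Fix: Put 'c.salary > 62282' in the JOIN's ON clause instead of WHERE

Corrected query:
SELECT p.name, c.salary FROM departments p LEFT JOIN staff c ON c.dept_id = p.id AND c.salary > 62282

Result:
name        | salary
------------+-------
Sales       | NULL  
Marketing   | 119813
Engineering | 117369
Engineering | 119190
Engineering | 163643
Legal       | 82539 
Legal       | 121013
Legal       | 163306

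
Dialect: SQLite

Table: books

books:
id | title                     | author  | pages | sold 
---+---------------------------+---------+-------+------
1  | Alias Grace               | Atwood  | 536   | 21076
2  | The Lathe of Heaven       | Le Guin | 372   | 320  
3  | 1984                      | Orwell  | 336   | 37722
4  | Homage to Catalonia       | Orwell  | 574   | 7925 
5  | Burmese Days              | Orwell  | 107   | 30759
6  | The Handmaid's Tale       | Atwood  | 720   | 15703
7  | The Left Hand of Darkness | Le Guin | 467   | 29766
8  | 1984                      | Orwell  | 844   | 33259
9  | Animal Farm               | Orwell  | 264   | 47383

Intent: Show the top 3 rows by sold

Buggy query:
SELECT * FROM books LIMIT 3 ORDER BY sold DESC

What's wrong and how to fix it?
Bug: ORDER BY cannot follow LIMIT; LIMIT is the final clause

Fix: Sort with ORDER BY, then apply LIMIT

Corrected query:
SELECT * FROM books ORDER BY sold DESC LIMIT 3

Result:
id | title       | author | pages | sold 
---+-------------+--------+-------+------
9  | Animal Farm | Orwell | 264   | 47383
3  | 1984        | Orwell | 336   | 37722
8  | 1984        | Orwell | 844   | 33259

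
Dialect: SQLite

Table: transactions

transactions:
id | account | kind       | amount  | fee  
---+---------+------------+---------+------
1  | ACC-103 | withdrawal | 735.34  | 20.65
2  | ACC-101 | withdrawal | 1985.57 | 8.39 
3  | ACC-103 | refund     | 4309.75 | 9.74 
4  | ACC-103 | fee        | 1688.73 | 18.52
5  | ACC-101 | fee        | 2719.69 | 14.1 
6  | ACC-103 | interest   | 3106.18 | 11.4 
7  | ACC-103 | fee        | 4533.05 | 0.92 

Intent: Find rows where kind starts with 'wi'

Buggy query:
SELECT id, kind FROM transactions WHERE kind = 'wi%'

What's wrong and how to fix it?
Bug: '=' compares the literal string including the % character; pattern matching needs LIKE

Fix: Use LIKE for wildcard pattern matching

Corrected query:
SELECT id, kind FROM transactions WHERE kind LIKE 'wi%'

Result:
id | kind      
---+-----------
1  | withdrawal
2  | withdrawal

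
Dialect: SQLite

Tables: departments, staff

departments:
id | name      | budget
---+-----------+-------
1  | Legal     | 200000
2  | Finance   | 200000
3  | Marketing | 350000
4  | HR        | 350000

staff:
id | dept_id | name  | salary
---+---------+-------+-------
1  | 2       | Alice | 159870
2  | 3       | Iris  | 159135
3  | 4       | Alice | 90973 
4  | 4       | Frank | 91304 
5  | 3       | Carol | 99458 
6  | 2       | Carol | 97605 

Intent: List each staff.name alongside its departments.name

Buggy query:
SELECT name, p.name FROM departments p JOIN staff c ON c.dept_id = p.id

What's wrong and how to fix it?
Bug: 'name' exists in both joined tables, so the database can't tell which one is meant

Fix: Prefix ambiguous columns with the table alias

Corrected query:
SELECT c.name, p.name FROM departments p JOIN staff c ON c.dept_id = p.id

Result:
name  | name     
------+----------
Alice | Finance  
Iris  | Marketing
Alice | HR       
Frank | HR       
Carol | Marketing
Carol | Finance  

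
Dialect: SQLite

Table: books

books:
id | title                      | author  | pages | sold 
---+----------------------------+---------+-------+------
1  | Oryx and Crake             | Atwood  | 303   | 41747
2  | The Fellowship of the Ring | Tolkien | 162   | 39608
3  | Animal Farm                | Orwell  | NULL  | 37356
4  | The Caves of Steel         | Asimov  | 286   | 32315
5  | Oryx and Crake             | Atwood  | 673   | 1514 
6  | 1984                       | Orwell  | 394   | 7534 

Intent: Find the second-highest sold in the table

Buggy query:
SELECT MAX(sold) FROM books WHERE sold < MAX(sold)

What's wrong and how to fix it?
Bug: The inner MAX is an aggregate inside WHERE, which is not allowed

Fix: Compute the overall MAX in a subquery, then take MAX of rows below it

Corrected query:
SELECT MAX(sold) FROM books WHERE sold < (SELECT MAX(sold) FROM books)

Result:
MAX(sold)
---------
39608    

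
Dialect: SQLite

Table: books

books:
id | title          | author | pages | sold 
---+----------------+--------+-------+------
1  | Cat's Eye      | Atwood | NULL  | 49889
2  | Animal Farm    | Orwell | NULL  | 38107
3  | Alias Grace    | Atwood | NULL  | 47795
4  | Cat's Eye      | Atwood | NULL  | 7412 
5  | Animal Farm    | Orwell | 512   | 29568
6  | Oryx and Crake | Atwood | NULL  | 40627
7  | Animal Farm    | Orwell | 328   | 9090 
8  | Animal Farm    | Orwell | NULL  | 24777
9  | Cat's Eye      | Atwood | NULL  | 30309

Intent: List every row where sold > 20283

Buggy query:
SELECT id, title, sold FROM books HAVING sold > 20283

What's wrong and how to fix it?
Bug: This is a non-aggregate query (no GROUP BY, no aggregates), so in SQLite the HAVING clause is invalid here; a row-level condition belongs in WHERE

Fix: Replace HAVING with WHERE since the condition applies to individual rows

Corrected query:
SELECT id, title, sold FROM books WHERE sold > 20283

Result:
id | title          | sold 
---+----------------+------
1  | Cat's Eye      | 49889
2  | Animal Farm    | 38107
3  | Alias Grace    | 47795
5  | Animal Farm    | 29568
6  | Oryx and Crake | 40627
8  | Animal Farm    | 24777
9  | Cat's Eye      | 30309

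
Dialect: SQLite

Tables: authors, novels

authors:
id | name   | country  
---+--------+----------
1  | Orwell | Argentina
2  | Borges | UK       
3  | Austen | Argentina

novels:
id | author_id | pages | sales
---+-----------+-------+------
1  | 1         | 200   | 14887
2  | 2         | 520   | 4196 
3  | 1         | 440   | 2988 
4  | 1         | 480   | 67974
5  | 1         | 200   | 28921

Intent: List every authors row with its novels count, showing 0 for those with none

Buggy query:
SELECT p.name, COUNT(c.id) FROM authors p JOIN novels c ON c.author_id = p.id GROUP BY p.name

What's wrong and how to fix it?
Bug: An inner join excludes parents with zero children

Fix: Use LEFT JOIN so parents without children still appear (COUNT(c.id) gives 0)

Corrected query:
SELECT p.name, COUNT(c.id) FROM authors p LEFT JOIN novels c ON c.author_id = p.id GROUP BY p.name

Result:
name   | COUNT(c.id)
-------+------------
Austen | 0          
Borges | 1          
Orwell | 4          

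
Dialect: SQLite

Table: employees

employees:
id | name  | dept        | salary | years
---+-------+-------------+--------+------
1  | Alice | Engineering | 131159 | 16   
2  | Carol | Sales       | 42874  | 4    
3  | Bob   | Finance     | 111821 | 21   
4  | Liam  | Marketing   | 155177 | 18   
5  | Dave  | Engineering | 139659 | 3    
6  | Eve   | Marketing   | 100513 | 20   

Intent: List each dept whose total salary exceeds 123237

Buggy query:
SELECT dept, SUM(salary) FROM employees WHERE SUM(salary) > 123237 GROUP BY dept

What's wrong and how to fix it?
Bug: WHERE runs before GROUP BY, so aggregates aren't available there

Fix: Use HAVING (which filters groups after aggregation) instead of WHERE

Corrected query:
SELECT dept, SUM(salary) FROM employees GROUP BY dept HAVING SUM(salary) > 123237

Result:
dept        | SUM(salary)
------------+------------
Engineering | 270818     
Marketing   | 255690     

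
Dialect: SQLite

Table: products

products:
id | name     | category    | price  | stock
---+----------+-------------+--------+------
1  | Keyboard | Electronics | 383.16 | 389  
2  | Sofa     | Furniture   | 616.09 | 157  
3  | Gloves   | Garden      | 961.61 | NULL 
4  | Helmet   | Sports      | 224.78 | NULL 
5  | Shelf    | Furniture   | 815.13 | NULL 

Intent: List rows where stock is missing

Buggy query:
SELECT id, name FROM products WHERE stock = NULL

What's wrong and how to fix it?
Bug: '= NULL' is always unknown in SQL three-valued logic, so no rows match

Fix: Use IS NULL to test for NULL

Corrected query:
SELECT id, name FROM products WHERE stock IS NULL

Result:
id | name  
---+-------
3  | Gloves
4  | Helmet
5  | Shelf 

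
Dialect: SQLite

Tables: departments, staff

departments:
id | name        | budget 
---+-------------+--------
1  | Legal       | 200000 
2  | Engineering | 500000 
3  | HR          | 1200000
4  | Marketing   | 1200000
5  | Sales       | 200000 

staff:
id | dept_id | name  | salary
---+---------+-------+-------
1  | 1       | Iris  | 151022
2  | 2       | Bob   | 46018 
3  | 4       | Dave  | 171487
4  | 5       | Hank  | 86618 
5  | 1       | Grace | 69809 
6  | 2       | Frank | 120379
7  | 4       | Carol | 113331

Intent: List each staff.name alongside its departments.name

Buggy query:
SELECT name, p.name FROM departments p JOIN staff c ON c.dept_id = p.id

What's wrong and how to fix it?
Bug: Both tables have a 'name' column; the unqualified reference is ambiguous

Fix: Qualify the column with its table alias (c.name)

Corrected query:
SELECT c.name, p.name FROM departments p JOIN staff c ON c.dept_id = p.id

Result:
name  | name       
------+------------
Iris  | Legal      
Bob   | Engineering
Dave  | Marketing  
Hank  | Sales      
Grace | Legal      
Frank | Engineering
Carol | Marketing  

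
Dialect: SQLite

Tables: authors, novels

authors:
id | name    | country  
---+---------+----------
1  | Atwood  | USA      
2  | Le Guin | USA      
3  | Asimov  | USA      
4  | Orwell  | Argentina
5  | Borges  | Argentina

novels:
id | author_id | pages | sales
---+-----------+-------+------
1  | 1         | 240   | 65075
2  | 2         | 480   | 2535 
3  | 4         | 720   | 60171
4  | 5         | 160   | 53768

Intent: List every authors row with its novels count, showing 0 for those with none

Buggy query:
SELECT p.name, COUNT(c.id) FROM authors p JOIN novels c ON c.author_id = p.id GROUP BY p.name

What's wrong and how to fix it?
Bug: INNER JOIN drops authors rows that have no matching novels rows

Fix: Use LEFT JOIN so parents without children still appear (COUNT(c.id) gives 0)

Corrected query:
SELECT p.name, COUNT(c.id) FROM authors p LEFT JOIN novels c ON c.author_id = p.id GROUP BY p.name

Result:
name    | COUNT(c.id)
--------+------------
Asimov  | 0          
Atwood  | 1          
Borges  | 1          
Le Guin | 1          
Orwell  | 1          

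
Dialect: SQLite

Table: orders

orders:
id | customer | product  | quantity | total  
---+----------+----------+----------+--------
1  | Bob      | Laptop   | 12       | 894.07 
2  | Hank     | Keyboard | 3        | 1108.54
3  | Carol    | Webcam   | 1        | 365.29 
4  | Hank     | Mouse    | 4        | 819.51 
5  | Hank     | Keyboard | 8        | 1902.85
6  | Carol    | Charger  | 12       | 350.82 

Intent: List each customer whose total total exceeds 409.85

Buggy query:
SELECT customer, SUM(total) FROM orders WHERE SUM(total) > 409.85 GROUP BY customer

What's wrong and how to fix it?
Bug: WHERE runs before GROUP BY, so aggregates aren't available there

Fix: Use HAVING (which filters groups after aggregation) instead of WHERE

Corrected query:
SELECT customer, SUM(total) FROM orders GROUP BY customer HAVING SUM(total) > 409.85

Result:
customer | SUM(total)
---------+-----------
Bob      | 894.07    
Carol    | 716.11    
Hank     | 3830.9    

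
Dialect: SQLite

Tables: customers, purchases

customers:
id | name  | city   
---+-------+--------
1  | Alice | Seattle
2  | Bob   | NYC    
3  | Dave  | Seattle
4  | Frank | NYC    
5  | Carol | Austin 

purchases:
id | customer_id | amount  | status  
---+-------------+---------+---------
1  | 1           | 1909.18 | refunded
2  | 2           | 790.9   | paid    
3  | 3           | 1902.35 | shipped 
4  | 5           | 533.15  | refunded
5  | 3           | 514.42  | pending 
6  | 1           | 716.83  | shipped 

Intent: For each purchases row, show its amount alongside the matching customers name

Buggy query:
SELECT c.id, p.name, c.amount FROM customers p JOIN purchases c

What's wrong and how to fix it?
Bug: JOIN with no ON clause produces a cartesian product; every purchases row pairs with every customers row

Fix: Specify the join condition linking the foreign key to the parent id

Corrected query:
SELECT c.id, p.name, c.amount FROM customers p JOIN purchases c ON c.customer_id = p.id

Result:
id | name  | amount 
---+-------+--------
1  | Alice | 1909.18
2  | Bob   | 790.9  
3  | Dave  | 1902.35
4  | Carol | 533.15 
5  | Dave  | 514.42 
6  | Alice | 716.83 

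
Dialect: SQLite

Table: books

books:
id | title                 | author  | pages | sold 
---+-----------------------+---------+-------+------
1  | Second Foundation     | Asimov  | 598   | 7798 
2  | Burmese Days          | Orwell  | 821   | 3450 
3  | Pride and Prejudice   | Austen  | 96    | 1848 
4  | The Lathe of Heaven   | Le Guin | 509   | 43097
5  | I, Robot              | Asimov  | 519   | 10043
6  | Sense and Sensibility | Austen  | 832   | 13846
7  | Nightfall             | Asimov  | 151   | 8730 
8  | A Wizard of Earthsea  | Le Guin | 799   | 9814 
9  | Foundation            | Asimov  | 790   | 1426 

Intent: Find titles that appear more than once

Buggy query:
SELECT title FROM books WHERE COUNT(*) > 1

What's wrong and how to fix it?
Bug: WHERE can't reference COUNT(*); aggregates are computed after WHERE

Fix: GROUP BY title, then filter groups with HAVING COUNT(*) > 1

Corrected query:
SELECT title FROM books GROUP BY title HAVING COUNT(*) > 1

Result:
(no rows)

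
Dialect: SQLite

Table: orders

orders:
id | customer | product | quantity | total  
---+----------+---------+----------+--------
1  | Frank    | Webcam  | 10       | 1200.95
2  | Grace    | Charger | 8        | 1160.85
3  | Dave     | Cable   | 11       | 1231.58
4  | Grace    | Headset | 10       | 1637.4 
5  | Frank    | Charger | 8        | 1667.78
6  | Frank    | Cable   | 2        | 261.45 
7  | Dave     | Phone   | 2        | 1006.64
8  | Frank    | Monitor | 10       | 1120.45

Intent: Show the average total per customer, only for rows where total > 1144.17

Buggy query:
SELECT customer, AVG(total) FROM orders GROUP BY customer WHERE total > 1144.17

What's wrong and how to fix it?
Bug: WHERE cannot follow GROUP BY

Fix: Move the WHERE clause before GROUP BY

Corrected query:
SELECT customer, AVG(total) FROM orders WHERE total > 1144.17 GROUP BY customer

Result:
customer | AVG(total)
---------+-----------
Dave     | 1231.58   
Frank    | 1434.365  
Grace    | 1399.125  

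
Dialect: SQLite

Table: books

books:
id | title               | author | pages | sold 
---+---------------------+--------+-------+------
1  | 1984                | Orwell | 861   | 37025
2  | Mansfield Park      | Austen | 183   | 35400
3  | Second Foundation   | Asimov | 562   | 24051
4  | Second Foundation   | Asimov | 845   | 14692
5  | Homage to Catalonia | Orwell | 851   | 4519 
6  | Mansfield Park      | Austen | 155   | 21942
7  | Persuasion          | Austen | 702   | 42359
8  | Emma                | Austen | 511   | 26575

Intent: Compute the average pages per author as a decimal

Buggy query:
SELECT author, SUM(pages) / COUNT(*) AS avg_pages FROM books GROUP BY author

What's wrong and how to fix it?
Bug: SUM(pages) and COUNT(*) are both integers; the division truncates the fractional part

Fix: Cast one side to REAL so the division keeps the fractional part

Corrected query:
SELECT author, SUM(pages) * 1.0 / COUNT(*) AS avg_pages FROM books GROUP BY author

Result:
author | avg_pages
-------+----------
Asimov | 703.5    
Austen | 387.75   
Orwell | 856      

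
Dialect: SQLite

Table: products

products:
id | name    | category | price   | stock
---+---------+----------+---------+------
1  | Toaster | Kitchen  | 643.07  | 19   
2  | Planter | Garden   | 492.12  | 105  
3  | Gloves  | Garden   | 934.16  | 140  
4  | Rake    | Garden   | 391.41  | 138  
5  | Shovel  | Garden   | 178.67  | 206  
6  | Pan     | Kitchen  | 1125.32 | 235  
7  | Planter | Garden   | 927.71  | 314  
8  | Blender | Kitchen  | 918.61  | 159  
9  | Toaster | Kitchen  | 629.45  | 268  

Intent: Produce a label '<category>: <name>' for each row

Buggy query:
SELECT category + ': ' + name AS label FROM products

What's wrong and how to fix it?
Bug: '+' is numeric addition; on text columns SQLite converts them to 0 instead of concatenating

Fix: Use the || operator for string concatenation

Corrected query:
SELECT category || ': ' || name AS label FROM products

Result:
label           
----------------
Kitchen: Toaster
Garden: Planter 
Garden: Gloves  
Garden: Rake    
Garden: Shovel  
Kitchen: Pan    
Garden: Planter 
Kitchen: Blender
Kitchen: Toaster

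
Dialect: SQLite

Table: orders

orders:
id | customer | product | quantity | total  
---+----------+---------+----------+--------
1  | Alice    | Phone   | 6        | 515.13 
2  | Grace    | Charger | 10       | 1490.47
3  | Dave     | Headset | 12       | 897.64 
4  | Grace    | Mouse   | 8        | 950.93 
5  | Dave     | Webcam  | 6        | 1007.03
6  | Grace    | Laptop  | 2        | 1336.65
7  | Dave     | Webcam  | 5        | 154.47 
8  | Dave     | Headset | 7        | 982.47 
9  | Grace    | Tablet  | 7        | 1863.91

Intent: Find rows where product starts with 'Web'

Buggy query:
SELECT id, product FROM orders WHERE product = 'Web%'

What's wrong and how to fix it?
Bug: Wildcards only work with LIKE; '=' treats '%' as a literal character

Fix: Replace '=' with LIKE so 'Web%' is treated as a pattern

Corrected query:
SELECT id, product FROM orders WHERE product LIKE 'Web%'

Result:
id | product
---+--------
5  | Webcam 
7  | Webcam 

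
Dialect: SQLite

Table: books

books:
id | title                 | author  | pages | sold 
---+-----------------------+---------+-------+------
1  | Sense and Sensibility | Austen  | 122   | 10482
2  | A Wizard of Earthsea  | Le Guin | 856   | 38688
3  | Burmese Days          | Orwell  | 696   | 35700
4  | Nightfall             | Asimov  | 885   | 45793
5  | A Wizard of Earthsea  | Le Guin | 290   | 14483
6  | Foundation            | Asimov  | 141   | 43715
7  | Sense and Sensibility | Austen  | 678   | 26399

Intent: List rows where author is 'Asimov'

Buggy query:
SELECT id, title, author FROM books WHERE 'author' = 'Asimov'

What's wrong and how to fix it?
Bug: Single quotes denote string literals in SQL; the column name is being compared as a constant string

Fix: Remove the quotes around the column name (or use double quotes for an identifier)

Corrected query:
SELECT id, title, author FROM books WHERE author = 'Asimov'

Result:
id | title      | author
---+------------+-------
4  | Nightfall  | Asimov
6  | Foundation | Asimov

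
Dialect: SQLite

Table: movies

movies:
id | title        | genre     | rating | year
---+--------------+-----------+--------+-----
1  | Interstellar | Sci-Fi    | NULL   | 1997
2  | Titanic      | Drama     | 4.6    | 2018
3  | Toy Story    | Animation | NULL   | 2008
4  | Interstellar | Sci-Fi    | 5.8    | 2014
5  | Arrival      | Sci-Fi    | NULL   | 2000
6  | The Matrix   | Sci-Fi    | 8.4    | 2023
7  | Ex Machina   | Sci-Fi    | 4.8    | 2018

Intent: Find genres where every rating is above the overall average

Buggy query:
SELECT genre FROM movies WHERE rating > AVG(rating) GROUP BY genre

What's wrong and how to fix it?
Bug: WHERE evaluates per row before aggregation, so AVG() is unavailable

Fix: Compute the overall average in a scalar subquery and compare each group's MIN against it in HAVING

Corrected query:
SELECT genre FROM movies GROUP BY genre HAVING MIN(rating) > (SELECT AVG(rating) FROM movies)

Result:
(no rows)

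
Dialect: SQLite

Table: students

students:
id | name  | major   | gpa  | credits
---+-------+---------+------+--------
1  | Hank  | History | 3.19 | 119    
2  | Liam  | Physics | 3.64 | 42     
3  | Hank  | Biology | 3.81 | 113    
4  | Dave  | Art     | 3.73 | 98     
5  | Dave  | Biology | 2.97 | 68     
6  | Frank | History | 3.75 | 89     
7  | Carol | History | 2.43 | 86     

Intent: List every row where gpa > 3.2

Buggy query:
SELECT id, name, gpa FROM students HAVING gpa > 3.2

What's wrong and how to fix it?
Bug: HAVING filters the output of aggregation, but this query has no GROUP BY and no aggregate functions, so SQLite rejects it (HAVING clause on a non-aggregate query); the condition here is per row

Fix: Use WHERE for row-level filtering

Corrected query:
SELECT id, name, gpa FROM students WHERE gpa > 3.2

Result:
id | name  | gpa 
---+-------+-----
2  | Liam  | 3.64
3  | Hank  | 3.81
4  | Dave  | 3.73
6  | Frank | 3.75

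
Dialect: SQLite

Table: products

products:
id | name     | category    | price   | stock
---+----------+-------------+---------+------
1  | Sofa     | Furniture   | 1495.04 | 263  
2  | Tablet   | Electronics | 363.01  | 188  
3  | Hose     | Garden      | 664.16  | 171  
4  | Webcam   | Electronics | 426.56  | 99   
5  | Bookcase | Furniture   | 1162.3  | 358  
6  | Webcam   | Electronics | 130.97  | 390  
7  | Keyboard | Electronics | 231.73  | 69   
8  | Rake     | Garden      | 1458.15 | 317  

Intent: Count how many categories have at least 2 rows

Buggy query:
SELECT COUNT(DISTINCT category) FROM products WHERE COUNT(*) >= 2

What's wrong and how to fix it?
Bug: COUNT(*) cannot appear in WHERE; the per-group count doesn't exist yet

Fix: Use a subquery that GROUPs and filters with HAVING, then count its rows

Corrected query:
SELECT COUNT(*) FROM (SELECT category FROM products GROUP BY category HAVING COUNT(*) >= 2)

Result:
COUNT(*)
--------
3       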